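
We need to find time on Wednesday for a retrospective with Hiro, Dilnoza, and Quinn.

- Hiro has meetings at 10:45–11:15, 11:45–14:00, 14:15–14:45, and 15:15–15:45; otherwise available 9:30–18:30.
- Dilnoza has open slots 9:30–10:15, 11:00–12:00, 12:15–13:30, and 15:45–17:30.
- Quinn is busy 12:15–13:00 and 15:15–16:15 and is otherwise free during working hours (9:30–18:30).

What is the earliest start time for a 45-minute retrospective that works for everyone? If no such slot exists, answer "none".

09:30

Hiro free within 09:30–18:30: 09:30–10:45, 11:15–11:45, 14:00–14:15, 14:45–15:15, 15:45–18:30.
Quinn free within 09:30–18:30: 09:30–12:15, 13:00–15:15, 16:15–18:30.
Hiro ∩ Dilnoza: 09:30–10:15, 11:15–11:45, 15:45–17:30.
Hiro ∩ Dilnoza ∩ Quinn: 09:30–10:15, 11:15–11:45, 16:15–17:30.
Windows ≥ 45 min: 09:30–10:15, 16:15–17:30.
Earliest such window starts at 09:30.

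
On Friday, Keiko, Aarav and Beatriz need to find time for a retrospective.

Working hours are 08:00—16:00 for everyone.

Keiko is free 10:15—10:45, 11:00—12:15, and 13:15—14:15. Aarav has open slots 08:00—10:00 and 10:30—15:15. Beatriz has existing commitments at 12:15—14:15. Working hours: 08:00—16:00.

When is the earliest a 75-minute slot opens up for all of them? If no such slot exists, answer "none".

Beatriz free within 08:00–16:00: 08:00–12:15, 14:15–16:00.
Keiko ∩ Aarav: 10:30–10:45, 11:00–12:15, 13:15–14:15.
Keiko ∩ Aarav ∩ Beatriz: 10:30–10:45, 11:00–12:15.
Windows ≥ 75 min: 11:00–12:15.
Earliest such window starts at 11:00.

11:00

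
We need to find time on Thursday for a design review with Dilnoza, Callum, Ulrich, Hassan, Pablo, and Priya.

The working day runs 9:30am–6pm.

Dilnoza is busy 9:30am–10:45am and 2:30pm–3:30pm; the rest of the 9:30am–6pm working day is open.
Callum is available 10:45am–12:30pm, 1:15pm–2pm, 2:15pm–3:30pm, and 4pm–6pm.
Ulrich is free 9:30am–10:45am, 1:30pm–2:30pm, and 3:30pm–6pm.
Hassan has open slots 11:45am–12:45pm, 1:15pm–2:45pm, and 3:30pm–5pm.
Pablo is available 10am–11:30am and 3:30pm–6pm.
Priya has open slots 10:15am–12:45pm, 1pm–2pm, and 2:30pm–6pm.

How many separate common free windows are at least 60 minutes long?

Dilnoza free within 09:30–18:00: 10:45–14:30, 15:30–18:00.
Dilnoza ∩ Callum: 10:45–12:30, 13:15–14:00, 14:15–14:30, 16:00–18:00.
Dilnoza ∩ Callum ∩ Ulrich: 13:30–14:00, 14:15–14:30, 16:00–18:00.
Dilnoza ∩ Callum ∩ Ulrich ∩ Hassan: 13:30–14:00, 14:15–14:30, 16:00–17:00.
Dilnoza ∩ Callum ∩ Ulrich ∩ Hassan ∩ Pablo: 16:00–17:00.
Dilnoza ∩ Callum ∩ Ulrich ∩ Hassan ∩ Pablo ∩ Priya: 16:00–17:00.
Windows ≥ 60 min: 16:00–17:00.
That's 1 window.

1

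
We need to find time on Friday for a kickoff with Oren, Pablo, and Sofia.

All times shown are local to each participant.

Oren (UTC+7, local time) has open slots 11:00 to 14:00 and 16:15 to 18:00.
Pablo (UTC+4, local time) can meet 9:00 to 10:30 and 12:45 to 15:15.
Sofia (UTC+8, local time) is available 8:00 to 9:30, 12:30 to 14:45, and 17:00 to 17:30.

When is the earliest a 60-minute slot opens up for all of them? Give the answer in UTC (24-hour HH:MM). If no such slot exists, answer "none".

Oren → UTC: 04:00–07:00, 09:15–11:00.
Pablo → UTC: 05:00–06:30, 08:45–11:15.
Sofia → UTC: 00:00–01:30, 04:30–06:45, 09:00–09:30.
Oren ∩ Pablo: 05:00–06:30, 09:15–11:00.
Oren ∩ Pablo ∩ Sofia: 05:00–06:30, 09:15–09:30.
Windows ≥ 60 min: 05:00–06:30.
Earliest such window starts at 05:00.

05:00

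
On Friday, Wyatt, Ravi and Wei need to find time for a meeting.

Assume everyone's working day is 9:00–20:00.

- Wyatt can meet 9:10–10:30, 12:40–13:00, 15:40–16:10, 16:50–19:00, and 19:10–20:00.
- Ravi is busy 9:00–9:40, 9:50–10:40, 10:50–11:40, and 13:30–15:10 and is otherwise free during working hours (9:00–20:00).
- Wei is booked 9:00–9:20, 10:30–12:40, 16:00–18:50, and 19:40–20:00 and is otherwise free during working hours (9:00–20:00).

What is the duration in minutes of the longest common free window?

Ravi free within 09:00–20:00: 09:40–09:50, 10:40–10:50, 11:40–13:30, 15:10–20:00.
Wei free within 09:00–20:00: 09:20–10:30, 12:40–16:00, 18:50–19:40.
Wyatt ∩ Ravi: 09:40–09:50, 12:40–13:00, 15:40–16:10, 16:50–19:00, 19:10–20:00.
Wyatt ∩ Ravi ∩ Wei: 09:40–09:50, 12:40–13:00, 15:40–16:00, 18:50–19:00, 19:10–19:40.
Common window lengths: 10, 20, 20, 10, 30 min; longest is 30.

30 minutes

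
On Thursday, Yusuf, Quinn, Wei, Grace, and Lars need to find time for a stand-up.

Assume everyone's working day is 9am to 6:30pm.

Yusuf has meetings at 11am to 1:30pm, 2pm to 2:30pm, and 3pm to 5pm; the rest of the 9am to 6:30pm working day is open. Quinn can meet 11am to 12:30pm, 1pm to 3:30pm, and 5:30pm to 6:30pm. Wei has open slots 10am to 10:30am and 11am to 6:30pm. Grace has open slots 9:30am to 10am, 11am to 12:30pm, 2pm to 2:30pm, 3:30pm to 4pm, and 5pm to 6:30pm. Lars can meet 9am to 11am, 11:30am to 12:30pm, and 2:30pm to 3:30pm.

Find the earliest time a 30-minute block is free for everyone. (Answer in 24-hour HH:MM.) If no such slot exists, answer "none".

Yusuf free within 09:00–18:30: 09:00–11:00, 13:30–14:00, 14:30–15:00, 17:00–18:30.
Yusuf ∩ Quinn: 13:30–14:00, 14:30–15:00, 17:30–18:30.
Yusuf ∩ Quinn ∩ Wei: 13:30–14:00, 14:30–15:00, 17:30–18:30.
Yusuf ∩ Quinn ∩ Wei ∩ Grace: 17:30–18:30.
Yusuf ∩ Quinn ∩ Wei ∩ Grace ∩ Lars: (none).
Windows ≥ 30 min: (none).

none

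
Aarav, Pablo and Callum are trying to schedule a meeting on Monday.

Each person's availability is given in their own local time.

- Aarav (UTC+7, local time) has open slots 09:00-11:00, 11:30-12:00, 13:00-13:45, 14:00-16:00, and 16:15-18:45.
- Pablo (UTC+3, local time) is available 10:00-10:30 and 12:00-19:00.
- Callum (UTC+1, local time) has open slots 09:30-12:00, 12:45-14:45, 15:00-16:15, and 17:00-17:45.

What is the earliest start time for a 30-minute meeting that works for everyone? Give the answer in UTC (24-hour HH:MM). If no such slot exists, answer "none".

09:15

Aarav → UTC: 02:00–04:00, 04:30–05:00, 06:00–06:45, 07:00–09:00, 09:15–11:45.
Pablo → UTC: 07:00–07:30, 09:00–16:00.
Callum → UTC: 08:30–11:00, 11:45–13:45, 14:00–15:15, 16:00–16:45.
Aarav ∩ Pablo: 07:00–07:30, 09:15–11:45.
Aarav ∩ Pablo ∩ Callum: 09:15–11:00.
Windows ≥ 30 min: 09:15–11:00.
Earliest such window starts at 09:15.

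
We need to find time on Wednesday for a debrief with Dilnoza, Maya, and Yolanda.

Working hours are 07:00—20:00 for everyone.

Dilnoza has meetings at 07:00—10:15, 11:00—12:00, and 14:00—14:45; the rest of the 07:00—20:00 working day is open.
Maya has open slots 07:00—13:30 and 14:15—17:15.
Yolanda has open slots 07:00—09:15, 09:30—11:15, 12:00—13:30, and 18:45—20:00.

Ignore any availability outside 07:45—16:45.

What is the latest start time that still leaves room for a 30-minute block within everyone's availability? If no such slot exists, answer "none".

Dilnoza free within 07:00–20:00: 10:15–11:00, 12:00–14:00, 14:45–20:00.
Dilnoza ∩ Maya: 10:15–11:00, 12:00–13:30, 14:45–17:15.
Dilnoza ∩ Maya ∩ Yolanda: 10:15–11:00, 12:00–13:30.
Restricted to 07:45–16:45: 10:15–11:00, 12:00–13:30.
Windows ≥ 30 min: 10:15–11:00, 12:00–13:30.
Latest start in the last window 12:00–13:30 is 13:30 − 30 min = 13:00.

13:00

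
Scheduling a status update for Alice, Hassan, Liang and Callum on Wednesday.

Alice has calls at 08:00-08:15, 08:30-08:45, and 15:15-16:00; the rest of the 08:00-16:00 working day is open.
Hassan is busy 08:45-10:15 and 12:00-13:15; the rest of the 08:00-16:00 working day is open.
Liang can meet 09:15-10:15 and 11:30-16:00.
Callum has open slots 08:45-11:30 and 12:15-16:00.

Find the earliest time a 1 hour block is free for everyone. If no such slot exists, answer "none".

Alice free within 08:00–16:00: 08:15–08:30, 08:45–15:15.
Hassan free within 08:00–16:00: 08:00–08:45, 10:15–12:00, 13:15–16:00.
Alice ∩ Hassan: 08:15–08:30, 10:15–12:00, 13:15–15:15.
Alice ∩ Hassan ∩ Liang: 11:30–12:00, 13:15–15:15.
Alice ∩ Hassan ∩ Liang ∩ Callum: 13:15–15:15.
Windows ≥ 60 min: 13:15–15:15.
Earliest such window starts at 13:15.

13:15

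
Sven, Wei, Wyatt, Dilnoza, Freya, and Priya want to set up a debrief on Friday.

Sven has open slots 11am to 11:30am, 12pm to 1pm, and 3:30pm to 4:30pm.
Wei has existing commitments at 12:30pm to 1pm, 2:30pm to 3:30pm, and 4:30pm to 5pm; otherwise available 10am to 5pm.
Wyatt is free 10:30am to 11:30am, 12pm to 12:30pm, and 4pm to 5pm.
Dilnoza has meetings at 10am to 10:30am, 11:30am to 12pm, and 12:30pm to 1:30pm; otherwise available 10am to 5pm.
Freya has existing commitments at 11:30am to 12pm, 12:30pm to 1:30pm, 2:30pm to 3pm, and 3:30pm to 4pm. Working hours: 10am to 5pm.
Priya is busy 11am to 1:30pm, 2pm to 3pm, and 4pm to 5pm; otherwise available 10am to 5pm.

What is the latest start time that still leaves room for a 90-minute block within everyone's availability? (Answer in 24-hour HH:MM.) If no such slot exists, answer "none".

Wei free within 10:00–17:00: 10:00–12:30, 13:00–14:30, 15:30–16:30.
Dilnoza free within 10:00–17:00: 10:30–11:30, 12:00–12:30, 13:30–17:00.
Freya free within 10:00–17:00: 10:00–11:30, 12:00–12:30, 13:30–14:30, 15:00–15:30, 16:00–17:00.
Priya free within 10:00–17:00: 10:00–11:00, 13:30–14:00, 15:00–16:00.
Sven ∩ Wei: 11:00–11:30, 12:00–12:30, 15:30–16:30.
Sven ∩ Wei ∩ Wyatt: 11:00–11:30, 12:00–12:30, 16:00–16:30.
Sven ∩ Wei ∩ Wyatt ∩ Dilnoza: 11:00–11:30, 12:00–12:30, 16:00–16:30.
Sven ∩ Wei ∩ Wyatt ∩ Dilnoza ∩ Freya: 11:00–11:30, 12:00–12:30, 16:00–16:30.
Sven ∩ Wei ∩ Wyatt ∩ Dilnoza ∩ Freya ∩ Priya: (none).
Windows ≥ 90 min: (none).

none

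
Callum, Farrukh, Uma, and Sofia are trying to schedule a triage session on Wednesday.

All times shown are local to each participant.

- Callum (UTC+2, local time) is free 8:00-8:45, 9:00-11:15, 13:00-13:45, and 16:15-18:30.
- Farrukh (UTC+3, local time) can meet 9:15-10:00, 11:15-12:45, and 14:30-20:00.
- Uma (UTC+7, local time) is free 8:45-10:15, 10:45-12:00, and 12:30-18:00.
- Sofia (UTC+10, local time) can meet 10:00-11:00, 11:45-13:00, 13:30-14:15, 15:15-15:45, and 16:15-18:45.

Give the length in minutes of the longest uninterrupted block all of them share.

Callum → UTC: 06:00–06:45, 07:00–09:15, 11:00–11:45, 14:15–16:30.
Farrukh → UTC: 06:15–07:00, 08:15–09:45, 11:30–17:00.
Uma → UTC: 01:45–03:15, 03:45–05:00, 05:30–11:00.
Sofia → UTC: 00:00–01:00, 01:45–03:00, 03:30–04:15, 05:15–05:45, 06:15–08:45.
Callum ∩ Farrukh: 06:15–06:45, 08:15–09:15, 11:30–11:45, 14:15–16:30.
Callum ∩ Farrukh ∩ Uma: 06:15–06:45, 08:15–09:15.
Callum ∩ Farrukh ∩ Uma ∩ Sofia: 06:15–06:45, 08:15–08:45.
Common window lengths: 30, 30 min; longest is 30.

30 minutes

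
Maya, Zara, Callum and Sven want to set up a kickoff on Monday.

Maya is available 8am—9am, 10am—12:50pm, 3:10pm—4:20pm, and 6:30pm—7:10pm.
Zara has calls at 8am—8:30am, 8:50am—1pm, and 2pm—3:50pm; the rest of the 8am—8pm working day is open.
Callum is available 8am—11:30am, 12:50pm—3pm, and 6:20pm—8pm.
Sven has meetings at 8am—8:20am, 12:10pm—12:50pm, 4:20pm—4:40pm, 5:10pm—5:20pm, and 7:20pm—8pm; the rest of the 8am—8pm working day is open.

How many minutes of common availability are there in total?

Zara free within 08:00–20:00: 08:30–08:50, 13:00–14:00, 15:50–20:00.
Sven free within 08:00–20:00: 08:20–12:10, 12:50–16:20, 16:40–17:10, 17:20–19:20.
Maya ∩ Zara: 08:30–08:50, 15:50–16:20, 18:30–19:10.
Maya ∩ Zara ∩ Callum: 08:30–08:50, 18:30–19:10.
Maya ∩ Zara ∩ Callum ∩ Sven: 08:30–08:50, 18:30–19:10.
Total common minutes: 20 + 40 = 60.

60 minutes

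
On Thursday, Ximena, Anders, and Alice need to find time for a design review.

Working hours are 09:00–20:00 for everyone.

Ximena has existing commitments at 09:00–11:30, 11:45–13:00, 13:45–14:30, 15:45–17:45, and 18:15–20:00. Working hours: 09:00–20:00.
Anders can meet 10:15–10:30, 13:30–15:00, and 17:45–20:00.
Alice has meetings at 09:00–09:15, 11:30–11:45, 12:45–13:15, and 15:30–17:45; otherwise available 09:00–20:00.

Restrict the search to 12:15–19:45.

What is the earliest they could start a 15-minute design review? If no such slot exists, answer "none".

Ximena free within 09:00–20:00: 11:30–11:45, 13:00–13:45, 14:30–15:45, 17:45–18:15.
Alice free within 09:00–20:00: 09:15–11:30, 11:45–12:45, 13:15–15:30, 17:45–20:00.
Ximena ∩ Anders: 13:30–13:45, 14:30–15:00, 17:45–18:15.
Ximena ∩ Anders ∩ Alice: 13:30–13:45, 14:30–15:00, 17:45–18:15.
Restricted to 12:15–19:45: 13:30–13:45, 14:30–15:00, 17:45–18:15.
Windows ≥ 15 min: 13:30–13:45, 14:30–15:00, 17:45–18:15.
Earliest such window starts at 13:30.

13:30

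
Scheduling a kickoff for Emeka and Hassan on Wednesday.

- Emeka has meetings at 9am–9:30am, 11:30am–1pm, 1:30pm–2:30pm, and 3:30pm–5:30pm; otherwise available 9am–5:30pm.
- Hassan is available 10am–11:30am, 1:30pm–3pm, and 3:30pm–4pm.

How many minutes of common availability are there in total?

Emeka free within 09:00–17:30: 09:30–11:30, 13:00–13:30, 14:30–15:30.
Emeka ∩ Hassan: 10:00–11:30, 14:30–15:00.
Total common minutes: 90 + 30 = 120.

120 minutes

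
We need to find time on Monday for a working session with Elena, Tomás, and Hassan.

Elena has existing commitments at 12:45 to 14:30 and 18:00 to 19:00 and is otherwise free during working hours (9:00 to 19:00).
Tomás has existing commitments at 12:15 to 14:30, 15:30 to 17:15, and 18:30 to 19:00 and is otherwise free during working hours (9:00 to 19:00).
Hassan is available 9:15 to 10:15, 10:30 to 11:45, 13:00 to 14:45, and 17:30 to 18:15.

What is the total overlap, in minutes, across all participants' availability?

Elena free within 09:00–19:00: 09:00–12:45, 14:30–18:00.
Tomás free within 09:00–19:00: 09:00–12:15, 14:30–15:30, 17:15–18:30.
Elena ∩ Tomás: 09:00–12:15, 14:30–15:30, 17:15–18:00.
Elena ∩ Tomás ∩ Hassan: 09:15–10:15, 10:30–11:45, 14:30–14:45, 17:30–18:00.
Total common minutes: 60 + 75 + 15 + 30 = 180.

180 minutes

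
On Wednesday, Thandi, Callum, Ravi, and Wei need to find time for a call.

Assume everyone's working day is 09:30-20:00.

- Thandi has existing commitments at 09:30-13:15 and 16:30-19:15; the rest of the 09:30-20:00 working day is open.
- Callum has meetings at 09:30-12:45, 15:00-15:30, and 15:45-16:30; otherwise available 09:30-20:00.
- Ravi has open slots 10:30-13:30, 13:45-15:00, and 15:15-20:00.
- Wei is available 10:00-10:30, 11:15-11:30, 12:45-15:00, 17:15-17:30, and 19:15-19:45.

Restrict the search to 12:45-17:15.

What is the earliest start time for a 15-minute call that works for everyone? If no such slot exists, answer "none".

Thandi free within 09:30–20:00: 13:15–16:30, 19:15–20:00.
Callum free within 09:30–20:00: 12:45–15:00, 15:30–15:45, 16:30–20:00.
Thandi ∩ Callum: 13:15–15:00, 15:30–15:45, 19:15–20:00.
Thandi ∩ Callum ∩ Ravi: 13:15–13:30, 13:45–15:00, 15:30–15:45, 19:15–20:00.
Thandi ∩ Callum ∩ Ravi ∩ Wei: 13:15–13:30, 13:45–15:00, 19:15–19:45.
Restricted to 12:45–17:15: 13:15–13:30, 13:45–15:00.
Windows ≥ 15 min: 13:15–13:30, 13:45–15:00.
Earliest such window starts at 13:15.

13:15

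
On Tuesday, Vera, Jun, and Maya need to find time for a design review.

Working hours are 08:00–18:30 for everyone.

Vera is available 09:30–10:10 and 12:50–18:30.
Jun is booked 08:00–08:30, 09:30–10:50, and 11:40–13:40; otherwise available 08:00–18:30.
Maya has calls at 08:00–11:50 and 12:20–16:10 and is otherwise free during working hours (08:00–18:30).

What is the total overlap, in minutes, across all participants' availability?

Jun free within 08:00–18:30: 08:30–09:30, 10:50–11:40, 13:40–18:30.
Maya free within 08:00–18:30: 11:50–12:20, 16:10–18:30.
Vera ∩ Jun: 13:40–18:30.
Vera ∩ Jun ∩ Maya: 16:10–18:30.
Total common minutes: 140.

140 minutes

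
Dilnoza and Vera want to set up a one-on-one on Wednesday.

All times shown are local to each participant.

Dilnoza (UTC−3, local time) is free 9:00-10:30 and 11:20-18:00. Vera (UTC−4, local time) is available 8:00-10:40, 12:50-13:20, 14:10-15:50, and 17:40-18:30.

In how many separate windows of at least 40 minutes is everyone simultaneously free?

Dilnoza → UTC: 12:00–13:30, 14:20–21:00.
Vera → UTC: 12:00–14:40, 16:50–17:20, 18:10–19:50, 21:40–22:30.
Dilnoza ∩ Vera: 12:00–13:30, 14:20–14:40, 16:50–17:20, 18:10–19:50.
Windows ≥ 40 min: 12:00–13:30, 18:10–19:50.
That's 2 windows.

2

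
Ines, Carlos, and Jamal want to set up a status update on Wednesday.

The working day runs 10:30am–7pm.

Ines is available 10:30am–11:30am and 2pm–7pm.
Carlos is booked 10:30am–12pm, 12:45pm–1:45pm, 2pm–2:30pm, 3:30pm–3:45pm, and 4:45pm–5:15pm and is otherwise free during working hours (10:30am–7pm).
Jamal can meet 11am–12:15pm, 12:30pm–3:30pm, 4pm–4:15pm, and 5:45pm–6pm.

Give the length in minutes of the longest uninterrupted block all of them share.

60 minutes

Carlos free within 10:30–19:00: 12:00–12:45, 13:45–14:00, 14:30–15:30, 15:45–16:45, 17:15–19:00.
Ines ∩ Carlos: 14:30–15:30, 15:45–16:45, 17:15–19:00.
Ines ∩ Carlos ∩ Jamal: 14:30–15:30, 16:00–16:15, 17:45–18:00.
Common window lengths: 60, 15, 15 min; longest is 60.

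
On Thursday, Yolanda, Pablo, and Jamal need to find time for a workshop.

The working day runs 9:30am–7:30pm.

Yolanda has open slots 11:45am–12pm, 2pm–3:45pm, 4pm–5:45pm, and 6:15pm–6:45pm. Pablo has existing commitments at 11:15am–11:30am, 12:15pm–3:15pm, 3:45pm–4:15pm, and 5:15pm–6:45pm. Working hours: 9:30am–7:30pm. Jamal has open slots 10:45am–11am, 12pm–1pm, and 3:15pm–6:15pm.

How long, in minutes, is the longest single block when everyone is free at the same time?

Pablo free within 09:30–19:30: 09:30–11:15, 11:30–12:15, 15:15–15:45, 16:15–17:15, 18:45–19:30.
Yolanda ∩ Pablo: 11:45–12:00, 15:15–15:45, 16:15–17:15.
Yolanda ∩ Pablo ∩ Jamal: 15:15–15:45, 16:15–17:15.
Common window lengths: 30, 60 min; longest is 60.

60 minutes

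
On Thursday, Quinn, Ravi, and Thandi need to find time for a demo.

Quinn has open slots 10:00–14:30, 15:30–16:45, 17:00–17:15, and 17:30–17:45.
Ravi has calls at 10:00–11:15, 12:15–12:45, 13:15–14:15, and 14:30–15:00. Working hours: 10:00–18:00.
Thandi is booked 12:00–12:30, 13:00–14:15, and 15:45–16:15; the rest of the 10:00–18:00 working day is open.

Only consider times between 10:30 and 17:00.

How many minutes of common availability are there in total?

120 minutes

Ravi free within 10:00–18:00: 11:15–12:15, 12:45–13:15, 14:15–14:30, 15:00–18:00.
Thandi free within 10:00–18:00: 10:00–12:00, 12:30–13:00, 14:15–15:45, 16:15–18:00.
Quinn ∩ Ravi: 11:15–12:15, 12:45–13:15, 14:15–14:30, 15:30–16:45, 17:00–17:15, 17:30–17:45.
Quinn ∩ Ravi ∩ Thandi: 11:15–12:00, 12:45–13:00, 14:15–14:30, 15:30–15:45, 16:15–16:45, 17:00–17:15, 17:30–17:45.
Restricted to 10:30–17:00: 11:15–12:00, 12:45–13:00, 14:15–14:30, 15:30–15:45, 16:15–16:45.
Total common minutes: 45 + 15 + 15 + 15 + 30 = 120.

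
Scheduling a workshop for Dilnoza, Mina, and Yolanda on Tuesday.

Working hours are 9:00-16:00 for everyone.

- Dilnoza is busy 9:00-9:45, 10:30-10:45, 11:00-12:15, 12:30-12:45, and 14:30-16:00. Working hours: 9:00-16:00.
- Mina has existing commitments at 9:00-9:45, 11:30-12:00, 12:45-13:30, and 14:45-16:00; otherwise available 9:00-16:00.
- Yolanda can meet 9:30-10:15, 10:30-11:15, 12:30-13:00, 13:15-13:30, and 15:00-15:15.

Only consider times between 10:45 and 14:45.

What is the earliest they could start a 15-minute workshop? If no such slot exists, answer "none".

Dilnoza free within 09:00–16:00: 09:45–10:30, 10:45–11:00, 12:15–12:30, 12:45–14:30.
Mina free within 09:00–16:00: 09:45–11:30, 12:00–12:45, 13:30–14:45.
Dilnoza ∩ Mina: 09:45–10:30, 10:45–11:00, 12:15–12:30, 13:30–14:30.
Dilnoza ∩ Mina ∩ Yolanda: 09:45–10:15, 10:45–11:00.
Restricted to 10:45–14:45: 10:45–11:00.
Windows ≥ 15 min: 10:45–11:00.
Earliest such window starts at 10:45.

10:45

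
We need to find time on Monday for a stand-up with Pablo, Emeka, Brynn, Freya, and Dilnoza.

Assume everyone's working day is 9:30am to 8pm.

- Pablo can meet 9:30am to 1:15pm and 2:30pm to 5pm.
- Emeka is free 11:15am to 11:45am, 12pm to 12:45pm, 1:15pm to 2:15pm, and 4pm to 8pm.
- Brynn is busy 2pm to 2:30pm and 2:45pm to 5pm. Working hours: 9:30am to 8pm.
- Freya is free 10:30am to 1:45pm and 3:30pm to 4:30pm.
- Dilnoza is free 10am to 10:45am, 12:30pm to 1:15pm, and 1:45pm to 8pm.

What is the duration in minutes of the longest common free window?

Brynn free within 09:30–20:00: 09:30–14:00, 14:30–14:45, 17:00–20:00.
Pablo ∩ Emeka: 11:15–11:45, 12:00–12:45, 16:00–17:00.
Pablo ∩ Emeka ∩ Brynn: 11:15–11:45, 12:00–12:45.
Pablo ∩ Emeka ∩ Brynn ∩ Freya: 11:15–11:45, 12:00–12:45.
Pablo ∩ Emeka ∩ Brynn ∩ Freya ∩ Dilnoza: 12:30–12:45.
Single common window of 15 minutes.

15 minutes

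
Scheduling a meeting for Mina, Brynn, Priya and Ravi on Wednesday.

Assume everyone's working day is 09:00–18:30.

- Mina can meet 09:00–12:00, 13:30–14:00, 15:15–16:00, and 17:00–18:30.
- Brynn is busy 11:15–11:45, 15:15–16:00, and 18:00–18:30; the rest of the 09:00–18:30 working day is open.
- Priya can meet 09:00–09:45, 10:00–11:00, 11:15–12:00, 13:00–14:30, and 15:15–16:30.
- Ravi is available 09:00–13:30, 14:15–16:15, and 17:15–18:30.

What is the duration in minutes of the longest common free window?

60 minutes

Brynn free within 09:00–18:30: 09:00–11:15, 11:45–15:15, 16:00–18:00.
Mina ∩ Brynn: 09:00–11:15, 11:45–12:00, 13:30–14:00, 17:00–18:00.
Mina ∩ Brynn ∩ Priya: 09:00–09:45, 10:00–11:00, 11:45–12:00, 13:30–14:00.
Mina ∩ Brynn ∩ Priya ∩ Ravi: 09:00–09:45, 10:00–11:00, 11:45–12:00.
Common window lengths: 45, 60, 15 min; longest is 60.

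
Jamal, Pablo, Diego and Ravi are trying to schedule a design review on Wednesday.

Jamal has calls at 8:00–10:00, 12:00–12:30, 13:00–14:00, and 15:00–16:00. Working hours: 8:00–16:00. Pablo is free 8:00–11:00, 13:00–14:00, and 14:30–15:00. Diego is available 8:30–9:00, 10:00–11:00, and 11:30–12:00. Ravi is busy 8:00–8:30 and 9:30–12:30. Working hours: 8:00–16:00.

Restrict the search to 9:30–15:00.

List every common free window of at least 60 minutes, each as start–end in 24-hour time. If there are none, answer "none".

none

Jamal free within 08:00–16:00: 10:00–12:00, 12:30–13:00, 14:00–15:00.
Ravi free within 08:00–16:00: 08:30–09:30, 12:30–16:00.
Jamal ∩ Pablo: 10:00–11:00, 14:30–15:00.
Jamal ∩ Pablo ∩ Diego: 10:00–11:00.
Jamal ∩ Pablo ∩ Diego ∩ Ravi: (none).
Restricted to 09:30–15:00: (none).
Windows ≥ 60 min: (none).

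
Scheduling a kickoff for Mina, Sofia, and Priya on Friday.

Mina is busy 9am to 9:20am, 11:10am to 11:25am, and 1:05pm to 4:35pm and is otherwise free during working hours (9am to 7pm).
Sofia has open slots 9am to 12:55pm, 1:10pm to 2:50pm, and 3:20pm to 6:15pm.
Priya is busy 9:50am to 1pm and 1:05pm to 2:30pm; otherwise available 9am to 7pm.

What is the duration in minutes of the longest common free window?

100 minutes

Mina free within 09:00–19:00: 09:20–11:10, 11:25–13:05, 16:35–19:00.
Priya free within 09:00–19:00: 09:00–09:50, 13:00–13:05, 14:30–19:00.
Mina ∩ Sofia: 09:20–11:10, 11:25–12:55, 16:35–18:15.
Mina ∩ Sofia ∩ Priya: 09:20–09:50, 16:35–18:15.
Common window lengths: 30, 100 min; longest is 100.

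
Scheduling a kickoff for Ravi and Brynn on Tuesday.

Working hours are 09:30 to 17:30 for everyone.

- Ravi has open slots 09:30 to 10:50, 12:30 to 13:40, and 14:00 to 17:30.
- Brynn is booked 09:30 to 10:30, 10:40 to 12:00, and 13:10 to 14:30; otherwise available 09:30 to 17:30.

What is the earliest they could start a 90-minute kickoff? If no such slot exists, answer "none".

14:30

Brynn free within 09:30–17:30: 10:30–10:40, 12:00–13:10, 14:30–17:30.
Ravi ∩ Brynn: 10:30–10:40, 12:30–13:10, 14:30–17:30.
Windows ≥ 90 min: 14:30–17:30.
Earliest such window starts at 14:30.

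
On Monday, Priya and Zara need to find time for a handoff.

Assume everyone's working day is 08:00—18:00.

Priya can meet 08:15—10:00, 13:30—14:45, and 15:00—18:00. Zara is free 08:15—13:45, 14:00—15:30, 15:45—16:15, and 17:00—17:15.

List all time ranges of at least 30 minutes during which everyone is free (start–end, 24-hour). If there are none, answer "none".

Priya ∩ Zara: 08:15–10:00, 13:30–13:45, 14:00–14:45, 15:00–15:30, 15:45–16:15, 17:00–17:15.
Windows ≥ 30 min: 08:15–10:00, 14:00–14:45, 15:00–15:30, 15:45–16:15.

08:15–10:00, 14:00–14:45, 15:00–15:30, 15:45–16:15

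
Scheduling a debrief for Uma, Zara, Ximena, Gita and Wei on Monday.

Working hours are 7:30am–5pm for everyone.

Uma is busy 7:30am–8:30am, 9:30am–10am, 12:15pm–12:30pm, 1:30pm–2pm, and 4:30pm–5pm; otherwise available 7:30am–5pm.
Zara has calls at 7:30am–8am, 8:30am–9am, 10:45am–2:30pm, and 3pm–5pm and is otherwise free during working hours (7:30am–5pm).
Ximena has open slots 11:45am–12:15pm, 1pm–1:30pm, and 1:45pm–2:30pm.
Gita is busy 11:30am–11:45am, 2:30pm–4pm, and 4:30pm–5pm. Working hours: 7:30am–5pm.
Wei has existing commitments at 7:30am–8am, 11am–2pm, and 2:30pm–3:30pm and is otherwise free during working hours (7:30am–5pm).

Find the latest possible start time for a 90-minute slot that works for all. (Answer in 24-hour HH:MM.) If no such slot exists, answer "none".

Uma free within 07:30–17:00: 08:30–09:30, 10:00–12:15, 12:30–13:30, 14:00–16:30.
Zara free within 07:30–17:00: 08:00–08:30, 09:00–10:45, 14:30–15:00.
Gita free within 07:30–17:00: 07:30–11:30, 11:45–14:30, 16:00–16:30.
Wei free within 07:30–17:00: 08:00–11:00, 14:00–14:30, 15:30–17:00.
Uma ∩ Zara: 09:00–09:30, 10:00–10:45, 14:30–15:00.
Uma ∩ Zara ∩ Ximena: (none).
Uma ∩ Zara ∩ Ximena ∩ Gita: (none).
Uma ∩ Zara ∩ Ximena ∩ Gita ∩ Wei: (none).
Windows ≥ 90 min: (none).

none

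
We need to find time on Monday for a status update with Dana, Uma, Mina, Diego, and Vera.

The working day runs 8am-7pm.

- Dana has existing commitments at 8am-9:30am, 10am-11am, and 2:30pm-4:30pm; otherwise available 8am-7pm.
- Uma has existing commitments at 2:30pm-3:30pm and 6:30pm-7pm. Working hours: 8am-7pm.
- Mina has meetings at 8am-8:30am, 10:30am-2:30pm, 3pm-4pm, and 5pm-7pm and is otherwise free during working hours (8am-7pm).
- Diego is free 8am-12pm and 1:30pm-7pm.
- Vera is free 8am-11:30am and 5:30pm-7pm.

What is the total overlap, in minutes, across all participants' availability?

30 minutes

Dana free within 08:00–19:00: 09:30–10:00, 11:00–14:30, 16:30–19:00.
Uma free within 08:00–19:00: 08:00–14:30, 15:30–18:30.
Mina free within 08:00–19:00: 08:30–10:30, 14:30–15:00, 16:00–17:00.
Dana ∩ Uma: 09:30–10:00, 11:00–14:30, 16:30–18:30.
Dana ∩ Uma ∩ Mina: 09:30–10:00, 16:30–17:00.
Dana ∩ Uma ∩ Mina ∩ Diego: 09:30–10:00, 16:30–17:00.
Dana ∩ Uma ∩ Mina ∩ Diego ∩ Vera: 09:30–10:00.
Total common minutes: 30.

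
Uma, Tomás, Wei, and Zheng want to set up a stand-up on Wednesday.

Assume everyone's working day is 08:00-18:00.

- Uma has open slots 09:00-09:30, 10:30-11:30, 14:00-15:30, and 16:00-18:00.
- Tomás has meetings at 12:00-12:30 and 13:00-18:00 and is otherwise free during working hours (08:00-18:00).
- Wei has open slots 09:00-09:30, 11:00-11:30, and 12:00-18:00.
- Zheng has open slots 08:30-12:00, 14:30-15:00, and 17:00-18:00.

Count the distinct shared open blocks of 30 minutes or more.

Tomás free within 08:00–18:00: 08:00–12:00, 12:30–13:00.
Uma ∩ Tomás: 09:00–09:30, 10:30–11:30.
Uma ∩ Tomás ∩ Wei: 09:00–09:30, 11:00–11:30.
Uma ∩ Tomás ∩ Wei ∩ Zheng: 09:00–09:30, 11:00–11:30.
Windows ≥ 30 min: 09:00–09:30, 11:00–11:30.
That's 2 windows.

2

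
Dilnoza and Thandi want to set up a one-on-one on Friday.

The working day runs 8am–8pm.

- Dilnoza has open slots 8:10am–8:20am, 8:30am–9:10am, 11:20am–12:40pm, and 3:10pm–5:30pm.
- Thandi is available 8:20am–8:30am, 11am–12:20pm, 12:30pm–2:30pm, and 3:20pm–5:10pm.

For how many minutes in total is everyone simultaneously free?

180 minutes

Dilnoza ∩ Thandi: 11:20–12:20, 12:30–12:40, 15:20–17:10.
Total common minutes: 60 + 10 + 110 = 180.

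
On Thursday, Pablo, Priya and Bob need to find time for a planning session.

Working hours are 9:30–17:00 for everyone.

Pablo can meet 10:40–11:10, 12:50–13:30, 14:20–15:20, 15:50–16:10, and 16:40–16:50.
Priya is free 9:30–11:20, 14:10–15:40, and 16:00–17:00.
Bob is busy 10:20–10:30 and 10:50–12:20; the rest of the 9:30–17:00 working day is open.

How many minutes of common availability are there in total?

90 minutes

Bob free within 09:30–17:00: 09:30–10:20, 10:30–10:50, 12:20–17:00.
Pablo ∩ Priya: 10:40–11:10, 14:20–15:20, 16:00–16:10, 16:40–16:50.
Pablo ∩ Priya ∩ Bob: 10:40–10:50, 14:20–15:20, 16:00–16:10, 16:40–16:50.
Total common minutes: 10 + 60 + 10 + 10 = 90.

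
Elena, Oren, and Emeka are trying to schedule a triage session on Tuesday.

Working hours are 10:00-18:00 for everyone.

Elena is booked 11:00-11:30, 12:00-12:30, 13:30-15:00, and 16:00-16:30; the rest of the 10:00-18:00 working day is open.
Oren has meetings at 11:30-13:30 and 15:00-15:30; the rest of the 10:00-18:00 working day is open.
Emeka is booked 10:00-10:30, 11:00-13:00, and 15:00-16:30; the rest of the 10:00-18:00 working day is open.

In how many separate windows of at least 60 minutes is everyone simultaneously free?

1

Elena free within 10:00–18:00: 10:00–11:00, 11:30–12:00, 12:30–13:30, 15:00–16:00, 16:30–18:00.
Oren free within 10:00–18:00: 10:00–11:30, 13:30–15:00, 15:30–18:00.
Emeka free within 10:00–18:00: 10:30–11:00, 13:00–15:00, 16:30–18:00.
Elena ∩ Oren: 10:00–11:00, 15:30–16:00, 16:30–18:00.
Elena ∩ Oren ∩ Emeka: 10:30–11:00, 16:30–18:00.
Windows ≥ 60 min: 16:30–18:00.
That's 1 window.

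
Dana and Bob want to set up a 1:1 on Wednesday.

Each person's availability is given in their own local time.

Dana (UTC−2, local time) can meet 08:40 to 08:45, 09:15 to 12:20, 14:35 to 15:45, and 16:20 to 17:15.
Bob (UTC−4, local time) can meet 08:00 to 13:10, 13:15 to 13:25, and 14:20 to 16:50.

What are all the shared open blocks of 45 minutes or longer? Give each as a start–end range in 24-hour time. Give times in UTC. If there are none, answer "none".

12:00–14:20, 18:20–19:15

Dana → UTC: 10:40–10:45, 11:15–14:20, 16:35–17:45, 18:20–19:15.
Bob → UTC: 12:00–17:10, 17:15–17:25, 18:20–20:50.
Dana ∩ Bob: 12:00–14:20, 16:35–17:10, 17:15–17:25, 18:20–19:15.
Windows ≥ 45 min: 12:00–14:20, 18:20–19:15.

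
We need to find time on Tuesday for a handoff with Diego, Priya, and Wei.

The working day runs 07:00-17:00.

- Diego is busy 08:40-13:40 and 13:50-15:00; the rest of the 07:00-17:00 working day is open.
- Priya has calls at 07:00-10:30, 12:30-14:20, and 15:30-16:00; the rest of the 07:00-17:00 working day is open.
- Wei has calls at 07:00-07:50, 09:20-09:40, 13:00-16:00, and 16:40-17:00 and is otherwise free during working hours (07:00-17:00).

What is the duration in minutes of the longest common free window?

40 minutes

Diego free within 07:00–17:00: 07:00–08:40, 13:40–13:50, 15:00–17:00.
Priya free within 07:00–17:00: 10:30–12:30, 14:20–15:30, 16:00–17:00.
Wei free within 07:00–17:00: 07:50–09:20, 09:40–13:00, 16:00–16:40.
Diego ∩ Priya: 15:00–15:30, 16:00–17:00.
Diego ∩ Priya ∩ Wei: 16:00–16:40.
Single common window of 40 minutes.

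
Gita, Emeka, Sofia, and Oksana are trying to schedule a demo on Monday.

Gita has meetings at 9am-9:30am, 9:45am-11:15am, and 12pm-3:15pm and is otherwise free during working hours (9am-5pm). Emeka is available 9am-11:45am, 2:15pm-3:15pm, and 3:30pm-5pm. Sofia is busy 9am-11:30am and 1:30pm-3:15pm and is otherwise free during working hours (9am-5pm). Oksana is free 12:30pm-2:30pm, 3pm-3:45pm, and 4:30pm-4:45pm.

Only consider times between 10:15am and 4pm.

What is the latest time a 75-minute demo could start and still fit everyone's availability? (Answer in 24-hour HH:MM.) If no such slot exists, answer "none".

Gita free within 09:00–17:00: 09:30–09:45, 11:15–12:00, 15:15–17:00.
Sofia free within 09:00–17:00: 11:30–13:30, 15:15–17:00.
Gita ∩ Emeka: 09:30–09:45, 11:15–11:45, 15:30–17:00.
Gita ∩ Emeka ∩ Sofia: 11:30–11:45, 15:30–17:00.
Gita ∩ Emeka ∩ Sofia ∩ Oksana: 15:30–15:45, 16:30–16:45.
Restricted to 10:15–16:00: 15:30–15:45.
Windows ≥ 75 min: (none).

none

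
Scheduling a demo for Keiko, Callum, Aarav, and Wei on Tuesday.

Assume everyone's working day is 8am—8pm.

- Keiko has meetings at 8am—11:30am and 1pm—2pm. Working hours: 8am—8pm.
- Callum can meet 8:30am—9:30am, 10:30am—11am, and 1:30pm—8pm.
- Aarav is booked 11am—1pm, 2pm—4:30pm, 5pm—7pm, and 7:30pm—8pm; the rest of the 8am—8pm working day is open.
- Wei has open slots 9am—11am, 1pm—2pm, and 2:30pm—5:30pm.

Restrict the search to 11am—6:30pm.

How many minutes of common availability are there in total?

Keiko free within 08:00–20:00: 11:30–13:00, 14:00–20:00.
Aarav free within 08:00–20:00: 08:00–11:00, 13:00–14:00, 16:30–17:00, 19:00–19:30.
Keiko ∩ Callum: 14:00–20:00.
Keiko ∩ Callum ∩ Aarav: 16:30–17:00, 19:00–19:30.
Keiko ∩ Callum ∩ Aarav ∩ Wei: 16:30–17:00.
Restricted to 11:00–18:30: 16:30–17:00.
Total common minutes: 30.

30 minutes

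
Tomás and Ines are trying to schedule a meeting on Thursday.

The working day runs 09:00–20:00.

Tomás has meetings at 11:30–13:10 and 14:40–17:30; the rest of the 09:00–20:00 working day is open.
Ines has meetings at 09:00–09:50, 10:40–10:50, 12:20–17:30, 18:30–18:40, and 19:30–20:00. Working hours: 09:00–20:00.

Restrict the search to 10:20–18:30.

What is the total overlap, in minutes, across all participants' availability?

Tomás free within 09:00–20:00: 09:00–11:30, 13:10–14:40, 17:30–20:00.
Ines free within 09:00–20:00: 09:50–10:40, 10:50–12:20, 17:30–18:30, 18:40–19:30.
Tomás ∩ Ines: 09:50–10:40, 10:50–11:30, 17:30–18:30, 18:40–19:30.
Restricted to 10:20–18:30: 10:20–10:40, 10:50–11:30, 17:30–18:30.
Total common minutes: 20 + 40 + 60 = 120.

120 minutes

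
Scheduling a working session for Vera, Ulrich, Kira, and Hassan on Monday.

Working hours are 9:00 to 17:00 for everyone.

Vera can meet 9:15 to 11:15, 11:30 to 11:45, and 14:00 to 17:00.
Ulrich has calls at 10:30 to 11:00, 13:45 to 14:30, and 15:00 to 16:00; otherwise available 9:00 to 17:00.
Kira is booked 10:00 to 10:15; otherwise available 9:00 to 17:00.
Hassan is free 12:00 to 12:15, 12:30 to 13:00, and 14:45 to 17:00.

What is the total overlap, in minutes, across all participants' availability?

75 minutes

Ulrich free within 09:00–17:00: 09:00–10:30, 11:00–13:45, 14:30–15:00, 16:00–17:00.
Kira free within 09:00–17:00: 09:00–10:00, 10:15–17:00.
Vera ∩ Ulrich: 09:15–10:30, 11:00–11:15, 11:30–11:45, 14:30–15:00, 16:00–17:00.
Vera ∩ Ulrich ∩ Kira: 09:15–10:00, 10:15–10:30, 11:00–11:15, 11:30–11:45, 14:30–15:00, 16:00–17:00.
Vera ∩ Ulrich ∩ Kira ∩ Hassan: 14:45–15:00, 16:00–17:00.
Total common minutes: 15 + 60 = 75.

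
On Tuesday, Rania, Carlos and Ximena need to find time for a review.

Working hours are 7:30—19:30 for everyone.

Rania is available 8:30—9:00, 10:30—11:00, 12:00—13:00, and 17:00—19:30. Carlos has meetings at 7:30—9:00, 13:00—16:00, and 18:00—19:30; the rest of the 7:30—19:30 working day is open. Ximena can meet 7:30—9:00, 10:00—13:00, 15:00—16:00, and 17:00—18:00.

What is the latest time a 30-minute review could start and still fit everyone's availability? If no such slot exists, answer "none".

Carlos free within 07:30–19:30: 09:00–13:00, 16:00–18:00.
Rania ∩ Carlos: 10:30–11:00, 12:00–13:00, 17:00–18:00.
Rania ∩ Carlos ∩ Ximena: 10:30–11:00, 12:00–13:00, 17:00–18:00.
Windows ≥ 30 min: 10:30–11:00, 12:00–13:00, 17:00–18:00.
Latest start in the last window 17:00–18:00 is 18:00 − 30 min = 17:30.

17:30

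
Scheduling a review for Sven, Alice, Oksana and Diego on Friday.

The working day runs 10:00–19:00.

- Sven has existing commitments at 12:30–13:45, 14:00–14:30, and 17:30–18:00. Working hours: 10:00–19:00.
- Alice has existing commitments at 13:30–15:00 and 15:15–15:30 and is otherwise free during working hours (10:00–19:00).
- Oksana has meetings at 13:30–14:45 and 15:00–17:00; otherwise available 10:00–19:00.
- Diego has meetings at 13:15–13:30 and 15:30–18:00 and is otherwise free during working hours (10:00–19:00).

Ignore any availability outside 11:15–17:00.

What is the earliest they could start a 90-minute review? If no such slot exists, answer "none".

Sven free within 10:00–19:00: 10:00–12:30, 13:45–14:00, 14:30–17:30, 18:00–19:00.
Alice free within 10:00–19:00: 10:00–13:30, 15:00–15:15, 15:30–19:00.
Oksana free within 10:00–19:00: 10:00–13:30, 14:45–15:00, 17:00–19:00.
Diego free within 10:00–19:00: 10:00–13:15, 13:30–15:30, 18:00–19:00.
Sven ∩ Alice: 10:00–12:30, 15:00–15:15, 15:30–17:30, 18:00–19:00.
Sven ∩ Alice ∩ Oksana: 10:00–12:30, 17:00–17:30, 18:00–19:00.
Sven ∩ Alice ∩ Oksana ∩ Diego: 10:00–12:30, 18:00–19:00.
Restricted to 11:15–17:00: 11:15–12:30.
Windows ≥ 90 min: (none).

none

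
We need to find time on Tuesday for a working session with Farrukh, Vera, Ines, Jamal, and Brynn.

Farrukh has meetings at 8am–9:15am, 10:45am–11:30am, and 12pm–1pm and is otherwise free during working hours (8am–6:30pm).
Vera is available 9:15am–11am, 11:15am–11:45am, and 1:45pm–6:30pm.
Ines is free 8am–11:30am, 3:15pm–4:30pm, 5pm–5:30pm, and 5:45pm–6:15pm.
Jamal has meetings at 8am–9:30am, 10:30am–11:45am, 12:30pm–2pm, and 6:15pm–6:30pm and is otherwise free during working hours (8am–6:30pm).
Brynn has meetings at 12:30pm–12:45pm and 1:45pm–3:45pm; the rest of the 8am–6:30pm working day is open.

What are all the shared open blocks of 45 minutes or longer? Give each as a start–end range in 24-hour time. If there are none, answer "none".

09:30–10:30, 15:45–16:30

Farrukh free within 08:00–18:30: 09:15–10:45, 11:30–12:00, 13:00–18:30.
Jamal free within 08:00–18:30: 09:30–10:30, 11:45–12:30, 14:00–18:15.
Brynn free within 08:00–18:30: 08:00–12:30, 12:45–13:45, 15:45–18:30.
Farrukh ∩ Vera: 09:15–10:45, 11:30–11:45, 13:45–18:30.
Farrukh ∩ Vera ∩ Ines: 09:15–10:45, 15:15–16:30, 17:00–17:30, 17:45–18:15.
Farrukh ∩ Vera ∩ Ines ∩ Jamal: 09:30–10:30, 15:15–16:30, 17:00–17:30, 17:45–18:15.
Farrukh ∩ Vera ∩ Ines ∩ Jamal ∩ Brynn: 09:30–10:30, 15:45–16:30, 17:00–17:30, 17:45–18:15.
Windows ≥ 45 min: 09:30–10:30, 15:45–16:30.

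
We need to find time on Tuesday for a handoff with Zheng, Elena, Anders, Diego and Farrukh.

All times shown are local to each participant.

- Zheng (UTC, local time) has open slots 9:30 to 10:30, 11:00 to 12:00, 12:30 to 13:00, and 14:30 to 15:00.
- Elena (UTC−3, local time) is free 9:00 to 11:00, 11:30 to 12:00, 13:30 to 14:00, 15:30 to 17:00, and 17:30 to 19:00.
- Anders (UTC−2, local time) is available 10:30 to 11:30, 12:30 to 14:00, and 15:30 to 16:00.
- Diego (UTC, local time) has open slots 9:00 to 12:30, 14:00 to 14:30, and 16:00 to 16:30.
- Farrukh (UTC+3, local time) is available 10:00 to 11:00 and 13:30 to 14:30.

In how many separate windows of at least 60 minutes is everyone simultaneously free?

Zheng → UTC: 09:30–10:30, 11:00–12:00, 12:30–13:00, 14:30–15:00.
Elena → UTC: 12:00–14:00, 14:30–15:00, 16:30–17:00, 18:30–20:00, 20:30–22:00.
Anders → UTC: 12:30–13:30, 14:30–16:00, 17:30–18:00.
Diego → UTC: 09:00–12:30, 14:00–14:30, 16:00–16:30.
Farrukh → UTC: 07:00–08:00, 10:30–11:30.
Zheng ∩ Elena: 12:30–13:00, 14:30–15:00.
Zheng ∩ Elena ∩ Anders: 12:30–13:00, 14:30–15:00.
Zheng ∩ Elena ∩ Anders ∩ Diego: (none).
Zheng ∩ Elena ∩ Anders ∩ Diego ∩ Farrukh: (none).
Windows ≥ 60 min: (none).
That's 0 windows.

0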